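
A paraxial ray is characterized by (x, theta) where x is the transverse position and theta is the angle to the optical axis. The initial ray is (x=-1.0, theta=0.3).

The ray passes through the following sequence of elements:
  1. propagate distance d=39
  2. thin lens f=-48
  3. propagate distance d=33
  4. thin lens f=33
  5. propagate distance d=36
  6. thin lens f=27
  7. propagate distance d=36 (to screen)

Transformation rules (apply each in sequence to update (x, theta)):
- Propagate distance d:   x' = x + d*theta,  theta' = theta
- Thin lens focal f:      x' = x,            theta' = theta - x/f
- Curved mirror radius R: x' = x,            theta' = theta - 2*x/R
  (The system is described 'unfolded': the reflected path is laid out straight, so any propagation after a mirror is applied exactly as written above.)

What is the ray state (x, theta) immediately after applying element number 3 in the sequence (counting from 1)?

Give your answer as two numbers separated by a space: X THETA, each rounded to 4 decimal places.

Answer: 27.9563 0.5229

Derivation:
Initial: x=-1.0000 theta=0.3000
After 1 (propagate distance d=39): x=10.7000 theta=0.3000
After 2 (thin lens f=-48): x=10.7000 theta=251/480 (≈0.5229)
After 3 (propagate distance d=33): x=4473/160 (≈27.9563) theta=251/480 (≈0.5229)
Rounded to 4 decimal places: x = 27.9563, theta = 0.5229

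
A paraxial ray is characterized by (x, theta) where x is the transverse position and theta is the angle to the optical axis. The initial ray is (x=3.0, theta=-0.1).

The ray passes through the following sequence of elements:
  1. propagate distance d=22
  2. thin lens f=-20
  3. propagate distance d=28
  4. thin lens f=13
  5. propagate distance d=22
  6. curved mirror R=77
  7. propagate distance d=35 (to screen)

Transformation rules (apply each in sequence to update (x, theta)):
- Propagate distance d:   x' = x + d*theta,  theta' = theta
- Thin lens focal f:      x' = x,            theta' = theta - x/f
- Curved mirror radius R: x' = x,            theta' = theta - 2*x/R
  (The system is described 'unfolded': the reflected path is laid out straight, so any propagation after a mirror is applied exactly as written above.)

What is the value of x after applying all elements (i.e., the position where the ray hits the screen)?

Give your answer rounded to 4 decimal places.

Initial: x=3.0000 theta=-0.1000
After 1 (propagate distance d=22): x=0.8000 theta=-0.1000
After 2 (thin lens f=-20): x=0.8000 theta=-0.0600
After 3 (propagate distance d=28): x=-0.8800 theta=-0.0600
After 4 (thin lens f=13): x=-0.8800 theta=1/130 (≈0.0077)
After 5 (propagate distance d=22): x=-231/325 (≈-0.7108) theta=1/130 (≈0.0077)
After 6 (curved mirror R=77): x=-231/325 (≈-0.7108) theta=17/650 (≈0.0262)
After 7 (propagate distance d=35 (to screen)): x=133/650 (≈0.2046) theta=17/650 (≈0.0262)
Rounded to 4 decimal places: x = 0.2046

Answer: 0.2046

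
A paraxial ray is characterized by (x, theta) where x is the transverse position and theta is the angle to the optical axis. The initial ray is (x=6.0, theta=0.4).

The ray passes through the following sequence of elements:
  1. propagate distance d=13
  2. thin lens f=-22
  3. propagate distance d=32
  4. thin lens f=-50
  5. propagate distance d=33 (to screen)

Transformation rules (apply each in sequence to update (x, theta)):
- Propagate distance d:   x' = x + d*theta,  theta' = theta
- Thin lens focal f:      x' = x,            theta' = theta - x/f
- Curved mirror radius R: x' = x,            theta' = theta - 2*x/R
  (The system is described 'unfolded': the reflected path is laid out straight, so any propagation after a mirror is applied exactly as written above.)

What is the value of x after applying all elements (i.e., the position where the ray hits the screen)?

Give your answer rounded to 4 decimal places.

Initial: x=6.0000 theta=0.4000
After 1 (propagate distance d=13): x=11.2000 theta=0.4000
After 2 (thin lens f=-22): x=11.2000 theta=10/11 (≈0.9091)
After 3 (propagate distance d=32): x=2216/55 (≈40.2909) theta=10/11 (≈0.9091)
After 4 (thin lens f=-50): x=2216/55 (≈40.2909) theta=2358/1375 (≈1.7149)
After 5 (propagate distance d=33 (to screen)): x=133214/1375 (≈96.8829) theta=2358/1375 (≈1.7149)
Rounded to 4 decimal places: x = 96.8829

Answer: 96.8829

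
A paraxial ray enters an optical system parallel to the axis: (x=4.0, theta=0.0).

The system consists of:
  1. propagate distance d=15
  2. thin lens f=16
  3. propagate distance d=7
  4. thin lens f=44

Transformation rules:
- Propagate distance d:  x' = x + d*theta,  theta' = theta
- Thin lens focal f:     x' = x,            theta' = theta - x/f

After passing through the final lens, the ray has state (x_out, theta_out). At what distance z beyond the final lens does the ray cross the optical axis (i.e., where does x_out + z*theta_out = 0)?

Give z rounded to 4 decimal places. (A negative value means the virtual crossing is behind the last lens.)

Answer: 7.4717

Derivation:
Initial: x=4.0000 theta=0.0000
After 1 (propagate distance d=15): x=4.0000 theta=0.0000
After 2 (thin lens f=16): x=4.0000 theta=-0.2500
After 3 (propagate distance d=7): x=2.2500 theta=-0.2500
After 4 (thin lens f=44): x=2.2500 theta=-53/176 (≈-0.3011)
z_focus = -x_out/theta_out = -(2.2500)/(-53/176) = 396/53 ≈ 7.4717
Rounded to 4 decimal places: z = 7.4717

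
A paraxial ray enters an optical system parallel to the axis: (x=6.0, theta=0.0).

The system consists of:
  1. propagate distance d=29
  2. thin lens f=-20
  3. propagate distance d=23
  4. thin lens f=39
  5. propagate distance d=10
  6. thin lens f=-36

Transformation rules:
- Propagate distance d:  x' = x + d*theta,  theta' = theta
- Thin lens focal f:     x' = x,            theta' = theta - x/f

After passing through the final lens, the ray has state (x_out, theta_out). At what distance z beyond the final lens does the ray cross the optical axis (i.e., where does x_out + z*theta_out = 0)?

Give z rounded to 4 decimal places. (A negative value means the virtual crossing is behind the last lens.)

Answer: -39.4722

Derivation:
Initial: x=6.0000 theta=0.0000
After 1 (propagate distance d=29): x=6.0000 theta=0.0000
After 2 (thin lens f=-20): x=6.0000 theta=0.3000
After 3 (propagate distance d=23): x=12.9000 theta=0.3000
After 4 (thin lens f=39): x=12.9000 theta=-2/65 (≈-0.0308)
After 5 (propagate distance d=10): x=1637/130 (≈12.5923) theta=-2/65 (≈-0.0308)
After 6 (thin lens f=-36): x=1637/130 (≈12.5923) theta=1493/4680 (≈0.3190)
z_focus = -x_out/theta_out = -(1637/130)/(1493/4680) = -58932/1493 ≈ -39.4722
Rounded to 4 decimal places: z = -39.4722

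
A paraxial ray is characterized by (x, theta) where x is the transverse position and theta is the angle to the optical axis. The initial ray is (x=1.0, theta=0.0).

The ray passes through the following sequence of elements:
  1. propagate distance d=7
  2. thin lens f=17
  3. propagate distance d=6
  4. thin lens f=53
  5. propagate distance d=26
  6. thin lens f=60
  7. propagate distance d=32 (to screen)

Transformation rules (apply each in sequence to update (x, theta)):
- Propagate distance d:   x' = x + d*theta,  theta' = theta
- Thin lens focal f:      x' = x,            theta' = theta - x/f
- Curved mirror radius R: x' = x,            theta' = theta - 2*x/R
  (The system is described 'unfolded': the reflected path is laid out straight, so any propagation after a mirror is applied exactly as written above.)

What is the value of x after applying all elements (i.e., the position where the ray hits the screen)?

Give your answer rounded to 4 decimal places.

Answer: -2.8329

Derivation:
Initial: x=1.0000 theta=0.0000
After 1 (propagate distance d=7): x=1.0000 theta=0.0000
After 2 (thin lens f=17): x=1.0000 theta=-1/17 (≈-0.0588)
After 3 (propagate distance d=6): x=11/17 (≈0.6471) theta=-1/17 (≈-0.0588)
After 4 (thin lens f=53): x=11/17 (≈0.6471) theta=-64/901 (≈-0.0710)
After 5 (propagate distance d=26): x=-1081/901 (≈-1.1998) theta=-64/901 (≈-0.0710)
After 6 (thin lens f=60): x=-1081/901 (≈-1.1998) theta=-2759/54060 (≈-0.0510)
After 7 (propagate distance d=32 (to screen)): x=-38287/13515 (≈-2.8329) theta=-2759/54060 (≈-0.0510)
Rounded to 4 decimal places: x = -2.8329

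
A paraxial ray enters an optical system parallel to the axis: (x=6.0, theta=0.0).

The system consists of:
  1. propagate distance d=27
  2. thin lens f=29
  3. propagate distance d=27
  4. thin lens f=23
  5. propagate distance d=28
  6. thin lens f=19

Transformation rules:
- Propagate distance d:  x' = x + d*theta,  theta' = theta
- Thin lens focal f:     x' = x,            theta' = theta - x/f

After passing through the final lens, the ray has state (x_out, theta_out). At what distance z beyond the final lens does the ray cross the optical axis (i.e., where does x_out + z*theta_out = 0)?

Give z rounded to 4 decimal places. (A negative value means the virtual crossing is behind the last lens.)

Answer: 69.4190

Derivation:
Initial: x=6.0000 theta=0.0000
After 1 (propagate distance d=27): x=6.0000 theta=0.0000
After 2 (thin lens f=29): x=6.0000 theta=-6/29 (≈-0.2069)
After 3 (propagate distance d=27): x=12/29 (≈0.4138) theta=-6/29 (≈-0.2069)
After 4 (thin lens f=23): x=12/29 (≈0.4138) theta=-150/667 (≈-0.2249)
After 5 (propagate distance d=28): x=-3924/667 (≈-5.8831) theta=-150/667 (≈-0.2249)
After 6 (thin lens f=19): x=-3924/667 (≈-5.8831) theta=1074/12673 (≈0.0847)
z_focus = -x_out/theta_out = -(-3924/667)/(1074/12673) = 12426/179 ≈ 69.4190
Rounded to 4 decimal places: z = 69.4190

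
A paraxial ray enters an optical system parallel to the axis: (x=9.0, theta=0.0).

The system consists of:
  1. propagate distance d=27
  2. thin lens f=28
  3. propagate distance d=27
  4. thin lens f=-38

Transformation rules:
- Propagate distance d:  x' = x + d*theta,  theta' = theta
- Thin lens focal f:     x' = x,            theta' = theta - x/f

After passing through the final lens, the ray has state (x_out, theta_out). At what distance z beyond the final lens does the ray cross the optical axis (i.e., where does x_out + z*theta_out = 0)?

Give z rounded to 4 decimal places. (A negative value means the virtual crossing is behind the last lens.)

Answer: 1.0270

Derivation:
Initial: x=9.0000 theta=0.0000
After 1 (propagate distance d=27): x=9.0000 theta=0.0000
After 2 (thin lens f=28): x=9.0000 theta=-9/28 (≈-0.3214)
After 3 (propagate distance d=27): x=9/28 (≈0.3214) theta=-9/28 (≈-0.3214)
After 4 (thin lens f=-38): x=9/28 (≈0.3214) theta=-333/1064 (≈-0.3130)
z_focus = -x_out/theta_out = -(9/28)/(-333/1064) = 38/37 ≈ 1.0270
Rounded to 4 decimal places: z = 1.0270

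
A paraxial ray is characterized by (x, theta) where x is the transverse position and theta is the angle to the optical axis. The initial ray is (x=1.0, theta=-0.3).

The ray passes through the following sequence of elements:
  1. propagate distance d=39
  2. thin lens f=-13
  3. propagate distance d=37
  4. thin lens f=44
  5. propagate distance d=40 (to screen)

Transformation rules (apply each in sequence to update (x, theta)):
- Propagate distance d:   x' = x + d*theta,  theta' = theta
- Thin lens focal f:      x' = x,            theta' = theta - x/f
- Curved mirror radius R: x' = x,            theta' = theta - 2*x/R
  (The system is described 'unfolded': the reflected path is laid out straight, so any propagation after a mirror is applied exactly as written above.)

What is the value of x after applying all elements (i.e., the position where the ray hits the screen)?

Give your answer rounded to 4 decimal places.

Answer: -49.6734

Derivation:
Initial: x=1.0000 theta=-0.3000
After 1 (propagate distance d=39): x=-10.7000 theta=-0.3000
After 2 (thin lens f=-13): x=-10.7000 theta=-73/65 (≈-1.1231)
After 3 (propagate distance d=37): x=-6793/130 (≈-52.2538) theta=-73/65 (≈-1.1231)
After 4 (thin lens f=44): x=-6793/130 (≈-52.2538) theta=369/5720 (≈0.0645)
After 5 (propagate distance d=40 (to screen)): x=-71033/1430 (≈-49.6734) theta=369/5720 (≈0.0645)
Rounded to 4 decimal places: x = -49.6734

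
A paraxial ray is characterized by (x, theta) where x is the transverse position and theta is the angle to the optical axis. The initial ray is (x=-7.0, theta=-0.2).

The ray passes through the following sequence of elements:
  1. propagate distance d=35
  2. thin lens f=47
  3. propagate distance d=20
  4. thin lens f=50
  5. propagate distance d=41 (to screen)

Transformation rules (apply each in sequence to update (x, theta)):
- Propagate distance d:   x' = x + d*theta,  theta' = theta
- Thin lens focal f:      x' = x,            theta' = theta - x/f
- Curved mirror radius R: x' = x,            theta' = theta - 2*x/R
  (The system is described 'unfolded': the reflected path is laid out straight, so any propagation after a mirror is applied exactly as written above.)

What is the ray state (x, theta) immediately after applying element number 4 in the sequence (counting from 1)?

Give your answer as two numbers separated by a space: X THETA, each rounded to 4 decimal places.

Answer: -12.0426 0.3387

Derivation:
Initial: x=-7.0000 theta=-0.2000
After 1 (propagate distance d=35): x=-14.0000 theta=-0.2000
After 2 (thin lens f=47): x=-14.0000 theta=23/235 (≈0.0979)
After 3 (propagate distance d=20): x=-566/47 (≈-12.0426) theta=23/235 (≈0.0979)
After 4 (thin lens f=50): x=-566/47 (≈-12.0426) theta=398/1175 (≈0.3387)
Rounded to 4 decimal places: x = -12.0426, theta = 0.3387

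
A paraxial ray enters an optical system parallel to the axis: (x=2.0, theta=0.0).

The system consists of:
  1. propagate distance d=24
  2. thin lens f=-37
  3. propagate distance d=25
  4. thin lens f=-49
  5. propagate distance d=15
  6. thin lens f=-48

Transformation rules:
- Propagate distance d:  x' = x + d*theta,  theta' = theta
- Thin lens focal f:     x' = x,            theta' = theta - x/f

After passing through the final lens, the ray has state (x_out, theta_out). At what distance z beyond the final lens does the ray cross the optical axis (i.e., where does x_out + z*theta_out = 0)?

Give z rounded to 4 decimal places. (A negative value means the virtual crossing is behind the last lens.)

Initial: x=2.0000 theta=0.0000
After 1 (propagate distance d=24): x=2.0000 theta=0.0000
After 2 (thin lens f=-37): x=2.0000 theta=2/37 (≈0.0541)
After 3 (propagate distance d=25): x=124/37 (≈3.3514) theta=2/37 (≈0.0541)
After 4 (thin lens f=-49): x=124/37 (≈3.3514) theta=6/49 (≈0.1224)
After 5 (propagate distance d=15): x=9406/1813 (≈5.1881) theta=6/49 (≈0.1224)
After 6 (thin lens f=-48): x=9406/1813 (≈5.1881) theta=1433/6216 (≈0.2305)
z_focus = -x_out/theta_out = -(9406/1813)/(1433/6216) = -225744/10031 ≈ -22.5046
Rounded to 4 decimal places: z = -22.5046

Answer: -22.5046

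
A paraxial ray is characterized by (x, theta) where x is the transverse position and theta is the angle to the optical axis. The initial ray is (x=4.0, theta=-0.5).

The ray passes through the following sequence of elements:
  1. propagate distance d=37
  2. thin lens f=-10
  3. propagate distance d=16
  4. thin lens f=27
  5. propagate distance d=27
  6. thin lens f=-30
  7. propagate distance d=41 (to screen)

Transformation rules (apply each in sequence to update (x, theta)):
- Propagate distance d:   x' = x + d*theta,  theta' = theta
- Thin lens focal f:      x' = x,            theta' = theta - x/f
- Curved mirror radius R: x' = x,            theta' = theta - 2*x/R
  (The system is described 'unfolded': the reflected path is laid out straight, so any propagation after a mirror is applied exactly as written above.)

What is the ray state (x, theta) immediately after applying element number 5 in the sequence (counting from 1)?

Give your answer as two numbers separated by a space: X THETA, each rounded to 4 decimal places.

Initial: x=4.0000 theta=-0.5000
After 1 (propagate distance d=37): x=-14.5000 theta=-0.5000
After 2 (thin lens f=-10): x=-14.5000 theta=-1.9500
After 3 (propagate distance d=16): x=-45.7000 theta=-1.9500
After 4 (thin lens f=27): x=-45.7000 theta=-139/540 (≈-0.2574)
After 5 (propagate distance d=27): x=-52.6500 theta=-139/540 (≈-0.2574)
Rounded to 4 decimal places: x = -52.6500, theta = -0.2574

Answer: -52.6500 -0.2574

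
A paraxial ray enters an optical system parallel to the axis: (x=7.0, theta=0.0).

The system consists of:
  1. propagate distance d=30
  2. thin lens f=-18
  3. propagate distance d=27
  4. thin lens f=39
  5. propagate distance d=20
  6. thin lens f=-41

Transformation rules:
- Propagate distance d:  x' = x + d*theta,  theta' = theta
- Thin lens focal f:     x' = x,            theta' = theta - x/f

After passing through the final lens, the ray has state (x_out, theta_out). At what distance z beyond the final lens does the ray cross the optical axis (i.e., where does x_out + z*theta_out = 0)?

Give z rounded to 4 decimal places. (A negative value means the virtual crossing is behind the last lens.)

Answer: -48.2613

Derivation:
Initial: x=7.0000 theta=0.0000
After 1 (propagate distance d=30): x=7.0000 theta=0.0000
After 2 (thin lens f=-18): x=7.0000 theta=7/18 (≈0.3889)
After 3 (propagate distance d=27): x=17.5000 theta=7/18 (≈0.3889)
After 4 (thin lens f=39): x=17.5000 theta=-7/117 (≈-0.0598)
After 5 (propagate distance d=20): x=3815/234 (≈16.3034) theta=-7/117 (≈-0.0598)
After 6 (thin lens f=-41): x=3815/234 (≈16.3034) theta=3241/9594 (≈0.3378)
z_focus = -x_out/theta_out = -(3815/234)/(3241/9594) = -22345/463 ≈ -48.2613
Rounded to 4 decimal places: z = -48.2613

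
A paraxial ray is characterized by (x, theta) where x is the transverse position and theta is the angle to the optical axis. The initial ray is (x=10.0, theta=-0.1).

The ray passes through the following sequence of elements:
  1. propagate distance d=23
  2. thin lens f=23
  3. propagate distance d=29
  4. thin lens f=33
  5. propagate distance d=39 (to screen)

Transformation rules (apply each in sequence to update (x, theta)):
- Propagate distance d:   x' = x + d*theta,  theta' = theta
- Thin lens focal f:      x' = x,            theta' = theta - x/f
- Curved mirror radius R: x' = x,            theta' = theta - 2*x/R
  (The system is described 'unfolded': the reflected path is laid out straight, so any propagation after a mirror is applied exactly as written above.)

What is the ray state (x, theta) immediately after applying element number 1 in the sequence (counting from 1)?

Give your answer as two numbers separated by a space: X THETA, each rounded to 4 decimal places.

Initial: x=10.0000 theta=-0.1000
After 1 (propagate distance d=23): x=7.7000 theta=-0.1000
Rounded to 4 decimal places: x = 7.7000, theta = -0.1000

Answer: 7.7000 -0.1000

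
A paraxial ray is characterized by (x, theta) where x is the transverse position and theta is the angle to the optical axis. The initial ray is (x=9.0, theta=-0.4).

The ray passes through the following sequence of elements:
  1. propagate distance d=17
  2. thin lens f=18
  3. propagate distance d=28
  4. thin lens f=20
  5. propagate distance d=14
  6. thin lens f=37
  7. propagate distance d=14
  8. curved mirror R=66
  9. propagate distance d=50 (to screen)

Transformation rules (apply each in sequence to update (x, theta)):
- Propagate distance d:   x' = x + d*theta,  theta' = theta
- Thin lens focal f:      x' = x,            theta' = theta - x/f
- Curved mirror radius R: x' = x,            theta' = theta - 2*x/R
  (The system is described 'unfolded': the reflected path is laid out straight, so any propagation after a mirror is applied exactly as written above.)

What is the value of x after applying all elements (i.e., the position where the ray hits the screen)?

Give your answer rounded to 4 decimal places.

Answer: 22.6818

Derivation:
Initial: x=9.0000 theta=-0.4000
After 1 (propagate distance d=17): x=2.2000 theta=-0.4000
After 2 (thin lens f=18): x=2.2000 theta=-47/90 (≈-0.5222)
After 3 (propagate distance d=28): x=-559/45 (≈-12.4222) theta=-47/90 (≈-0.5222)
After 4 (thin lens f=20): x=-559/45 (≈-12.4222) theta=89/900 (≈0.0989)
After 5 (propagate distance d=14): x=-4967/450 (≈-11.0378) theta=89/900 (≈0.0989)
After 6 (thin lens f=37): x=-4967/450 (≈-11.0378) theta=4409/11100 (≈0.3972)
After 7 (propagate distance d=14): x=-9119/1665 (≈-5.4769) theta=4409/11100 (≈0.3972)
After 8 (curved mirror R=66): x=-9119/1665 (≈-5.4769) theta=56261/99900 (≈0.5632)
After 9 (propagate distance d=50 (to screen)): x=226591/9990 (≈22.6818) theta=56261/99900 (≈0.5632)
Rounded to 4 decimal places: x = 22.6818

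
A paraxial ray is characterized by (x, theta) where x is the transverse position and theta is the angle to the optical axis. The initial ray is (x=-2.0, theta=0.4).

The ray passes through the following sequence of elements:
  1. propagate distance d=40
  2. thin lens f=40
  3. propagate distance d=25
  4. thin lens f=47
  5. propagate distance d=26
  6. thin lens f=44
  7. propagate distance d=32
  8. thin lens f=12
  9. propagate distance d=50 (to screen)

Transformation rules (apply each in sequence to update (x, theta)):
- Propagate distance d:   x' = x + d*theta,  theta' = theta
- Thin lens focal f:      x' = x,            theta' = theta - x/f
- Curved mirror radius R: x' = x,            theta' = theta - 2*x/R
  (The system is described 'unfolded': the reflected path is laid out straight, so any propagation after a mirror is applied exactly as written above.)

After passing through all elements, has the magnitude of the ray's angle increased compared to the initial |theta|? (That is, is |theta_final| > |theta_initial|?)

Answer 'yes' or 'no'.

Initial: x=-2.0000 theta=0.4000
After 1 (propagate distance d=40): x=14.0000 theta=0.4000
After 2 (thin lens f=40): x=14.0000 theta=0.0500
After 3 (propagate distance d=25): x=15.2500 theta=0.0500
After 4 (thin lens f=47): x=15.2500 theta=-129/470 (≈-0.2745)
After 5 (propagate distance d=26): x=7627/940 (≈8.1138) theta=-129/470 (≈-0.2745)
After 6 (thin lens f=44): x=7627/940 (≈8.1138) theta=-18979/41360 (≈-0.4589)
After 7 (propagate distance d=32): x=-13587/2068 (≈-6.5701) theta=-18979/41360 (≈-0.4589)
After 8 (thin lens f=12): x=-13587/2068 (≈-6.5701) theta=39/440 (≈0.0886)
After 9 (propagate distance d=50 (to screen)): x=-201/94 (≈-2.1383) theta=39/440 (≈0.0886)
|theta_initial|=0.4000 |theta_final|=39/440 (≈0.0886) -> not increased

Answer: no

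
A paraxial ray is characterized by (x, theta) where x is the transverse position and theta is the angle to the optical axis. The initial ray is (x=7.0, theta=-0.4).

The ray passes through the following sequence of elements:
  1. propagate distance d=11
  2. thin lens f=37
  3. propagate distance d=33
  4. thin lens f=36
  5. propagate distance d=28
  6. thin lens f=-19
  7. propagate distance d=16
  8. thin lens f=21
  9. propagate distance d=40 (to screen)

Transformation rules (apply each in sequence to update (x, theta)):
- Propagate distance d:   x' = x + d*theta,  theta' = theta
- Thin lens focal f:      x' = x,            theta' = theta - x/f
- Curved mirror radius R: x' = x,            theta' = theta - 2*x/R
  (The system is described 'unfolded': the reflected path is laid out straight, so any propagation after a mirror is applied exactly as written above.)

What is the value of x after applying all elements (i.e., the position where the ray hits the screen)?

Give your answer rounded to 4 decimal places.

Answer: -9.8780

Derivation:
Initial: x=7.0000 theta=-0.4000
After 1 (propagate distance d=11): x=2.6000 theta=-0.4000
After 2 (thin lens f=37): x=2.6000 theta=-87/185 (≈-0.4703)
After 3 (propagate distance d=33): x=-478/37 (≈-12.9189) theta=-87/185 (≈-0.4703)
After 4 (thin lens f=36): x=-478/37 (≈-12.9189) theta=-371/3330 (≈-0.1114)
After 5 (propagate distance d=28): x=-26704/1665 (≈-16.0384) theta=-371/3330 (≈-0.1114)
After 6 (thin lens f=-19): x=-26704/1665 (≈-16.0384) theta=-60457/63270 (≈-0.9555)
After 7 (propagate distance d=16): x=-330344/10545 (≈-31.3271) theta=-60457/63270 (≈-0.9555)
After 8 (thin lens f=21): x=-330344/10545 (≈-31.3271) theta=11309/21090 (≈0.5362)
After 9 (propagate distance d=40 (to screen)): x=-104164/10545 (≈-9.8780) theta=11309/21090 (≈0.5362)
Rounded to 4 decimal places: x = -9.8780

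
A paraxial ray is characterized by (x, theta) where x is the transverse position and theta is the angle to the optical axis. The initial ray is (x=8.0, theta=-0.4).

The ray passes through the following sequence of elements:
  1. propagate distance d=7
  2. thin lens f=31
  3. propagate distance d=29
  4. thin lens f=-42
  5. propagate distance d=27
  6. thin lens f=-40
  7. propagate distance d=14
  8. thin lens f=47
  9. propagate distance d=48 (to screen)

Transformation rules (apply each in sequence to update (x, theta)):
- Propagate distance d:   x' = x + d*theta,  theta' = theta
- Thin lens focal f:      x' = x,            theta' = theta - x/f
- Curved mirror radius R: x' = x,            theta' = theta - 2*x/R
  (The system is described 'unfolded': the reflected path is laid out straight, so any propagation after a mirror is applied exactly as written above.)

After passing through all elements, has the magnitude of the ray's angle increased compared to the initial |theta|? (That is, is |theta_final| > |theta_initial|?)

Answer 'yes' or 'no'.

Answer: yes

Derivation:
Initial: x=8.0000 theta=-0.4000
After 1 (propagate distance d=7): x=5.2000 theta=-0.4000
After 2 (thin lens f=31): x=5.2000 theta=-88/155 (≈-0.5677)
After 3 (propagate distance d=29): x=-1746/155 (≈-11.2645) theta=-88/155 (≈-0.5677)
After 4 (thin lens f=-42): x=-1746/155 (≈-11.2645) theta=-907/1085 (≈-0.8359)
After 5 (propagate distance d=27): x=-36711/1085 (≈-33.8350) theta=-907/1085 (≈-0.8359)
After 6 (thin lens f=-40): x=-36711/1085 (≈-33.8350) theta=-72991/43400 (≈-1.6818)
After 7 (propagate distance d=14): x=-1245157/21700 (≈-57.3805) theta=-72991/43400 (≈-1.6818)
After 8 (thin lens f=47): x=-1245157/21700 (≈-57.3805) theta=-940263/2039800 (≈-0.4610)
After 9 (propagate distance d=48 (to screen)): x=-81088691/1019900 (≈-79.5065) theta=-940263/2039800 (≈-0.4610)
|theta_initial|=0.4000 |theta_final|=940263/2039800 (≈0.4610) -> increased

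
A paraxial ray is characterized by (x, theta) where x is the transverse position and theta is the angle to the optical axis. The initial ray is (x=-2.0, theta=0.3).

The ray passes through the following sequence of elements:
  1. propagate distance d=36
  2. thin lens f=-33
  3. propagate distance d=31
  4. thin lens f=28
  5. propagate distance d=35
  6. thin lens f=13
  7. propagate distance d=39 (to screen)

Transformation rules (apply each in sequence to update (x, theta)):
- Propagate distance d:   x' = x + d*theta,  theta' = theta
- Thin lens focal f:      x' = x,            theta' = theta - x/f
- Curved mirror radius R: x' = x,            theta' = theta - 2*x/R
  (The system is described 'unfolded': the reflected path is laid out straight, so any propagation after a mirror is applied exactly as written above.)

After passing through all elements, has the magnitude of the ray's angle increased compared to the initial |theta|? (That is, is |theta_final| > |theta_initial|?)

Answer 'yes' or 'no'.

Answer: yes

Derivation:
Initial: x=-2.0000 theta=0.3000
After 1 (propagate distance d=36): x=8.8000 theta=0.3000
After 2 (thin lens f=-33): x=8.8000 theta=17/30 (≈0.5667)
After 3 (propagate distance d=31): x=791/30 (≈26.3667) theta=17/30 (≈0.5667)
After 4 (thin lens f=28): x=791/30 (≈26.3667) theta=-0.3750
After 5 (propagate distance d=35): x=1589/120 (≈13.2417) theta=-0.3750
After 6 (thin lens f=13): x=1589/120 (≈13.2417) theta=-1087/780 (≈-1.3936)
After 7 (propagate distance d=39 (to screen)): x=-4933/120 (≈-41.1083) theta=-1087/780 (≈-1.3936)
|theta_initial|=0.3000 |theta_final|=1087/780 (≈1.3936) -> increased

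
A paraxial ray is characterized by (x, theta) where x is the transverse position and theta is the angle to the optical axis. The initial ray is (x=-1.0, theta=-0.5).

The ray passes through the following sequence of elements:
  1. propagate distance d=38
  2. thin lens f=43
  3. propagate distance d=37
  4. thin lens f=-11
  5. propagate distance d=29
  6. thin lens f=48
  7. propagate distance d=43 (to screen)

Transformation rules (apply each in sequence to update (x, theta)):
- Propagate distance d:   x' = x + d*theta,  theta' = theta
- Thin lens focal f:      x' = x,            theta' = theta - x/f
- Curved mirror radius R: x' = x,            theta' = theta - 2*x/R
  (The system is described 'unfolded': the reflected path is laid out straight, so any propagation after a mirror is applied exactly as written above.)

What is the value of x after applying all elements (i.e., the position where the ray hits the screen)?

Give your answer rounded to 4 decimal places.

Answer: -92.8973

Derivation:
Initial: x=-1.0000 theta=-0.5000
After 1 (propagate distance d=38): x=-20.0000 theta=-0.5000
After 2 (thin lens f=43): x=-20.0000 theta=-3/86 (≈-0.0349)
After 3 (propagate distance d=37): x=-1831/86 (≈-21.2907) theta=-3/86 (≈-0.0349)
After 4 (thin lens f=-11): x=-1831/86 (≈-21.2907) theta=-932/473 (≈-1.9704)
After 5 (propagate distance d=29): x=-74197/946 (≈-78.4323) theta=-932/473 (≈-1.9704)
After 6 (thin lens f=48): x=-74197/946 (≈-78.4323) theta=-15275/45408 (≈-0.3364)
After 7 (propagate distance d=43 (to screen)): x=-4218281/45408 (≈-92.8973) theta=-15275/45408 (≈-0.3364)
Rounded to 4 decimal places: x = -92.8973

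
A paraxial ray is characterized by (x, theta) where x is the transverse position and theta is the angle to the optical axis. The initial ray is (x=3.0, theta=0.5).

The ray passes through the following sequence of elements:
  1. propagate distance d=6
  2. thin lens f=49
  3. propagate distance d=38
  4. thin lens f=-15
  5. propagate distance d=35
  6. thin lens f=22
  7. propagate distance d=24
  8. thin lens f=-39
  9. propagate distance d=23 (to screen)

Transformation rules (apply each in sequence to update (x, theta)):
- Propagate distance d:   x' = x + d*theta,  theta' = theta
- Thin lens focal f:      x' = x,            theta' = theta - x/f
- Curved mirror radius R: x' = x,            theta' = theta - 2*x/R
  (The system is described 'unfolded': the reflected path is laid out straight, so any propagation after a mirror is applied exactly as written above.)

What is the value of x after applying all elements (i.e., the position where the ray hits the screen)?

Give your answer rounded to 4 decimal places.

Answer: 9.6090

Derivation:
Initial: x=3.0000 theta=0.5000
After 1 (propagate distance d=6): x=6.0000 theta=0.5000
After 2 (thin lens f=49): x=6.0000 theta=37/98 (≈0.3776)
After 3 (propagate distance d=38): x=997/49 (≈20.3469) theta=37/98 (≈0.3776)
After 4 (thin lens f=-15): x=997/49 (≈20.3469) theta=2549/1470 (≈1.7340)
After 5 (propagate distance d=35): x=23825/294 (≈81.0374) theta=2549/1470 (≈1.7340)
After 6 (thin lens f=22): x=23825/294 (≈81.0374) theta=-63047/32340 (≈-1.9495)
After 7 (propagate distance d=24): x=553811/16170 (≈34.2493) theta=-63047/32340 (≈-1.9495)
After 8 (thin lens f=-39): x=553811/16170 (≈34.2493) theta=-1351211/1261260 (≈-1.0713)
After 9 (propagate distance d=23 (to screen)): x=2423881/252252 (≈9.6090) theta=-1351211/1261260 (≈-1.0713)
Rounded to 4 decimal places: x = 9.6090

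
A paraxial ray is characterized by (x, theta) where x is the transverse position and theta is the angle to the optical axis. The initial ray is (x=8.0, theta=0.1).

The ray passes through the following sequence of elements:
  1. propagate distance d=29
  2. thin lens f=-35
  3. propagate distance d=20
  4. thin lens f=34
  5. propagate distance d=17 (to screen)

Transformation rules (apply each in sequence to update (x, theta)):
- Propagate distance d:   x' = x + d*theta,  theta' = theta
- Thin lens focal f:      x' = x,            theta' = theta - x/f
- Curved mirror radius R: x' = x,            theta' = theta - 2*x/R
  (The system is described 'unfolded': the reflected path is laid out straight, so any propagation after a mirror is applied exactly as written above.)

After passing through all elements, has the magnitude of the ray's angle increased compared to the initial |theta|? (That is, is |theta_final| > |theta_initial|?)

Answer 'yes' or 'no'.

Answer: yes

Derivation:
Initial: x=8.0000 theta=0.1000
After 1 (propagate distance d=29): x=10.9000 theta=0.1000
After 2 (thin lens f=-35): x=10.9000 theta=72/175 (≈0.4114)
After 3 (propagate distance d=20): x=1339/70 (≈19.1286) theta=72/175 (≈0.4114)
After 4 (thin lens f=34): x=1339/70 (≈19.1286) theta=-257/1700 (≈-0.1512)
After 5 (propagate distance d=17 (to screen)): x=11591/700 (≈16.5586) theta=-257/1700 (≈-0.1512)
|theta_initial|=0.1000 |theta_final|=257/1700 (≈0.1512) -> increased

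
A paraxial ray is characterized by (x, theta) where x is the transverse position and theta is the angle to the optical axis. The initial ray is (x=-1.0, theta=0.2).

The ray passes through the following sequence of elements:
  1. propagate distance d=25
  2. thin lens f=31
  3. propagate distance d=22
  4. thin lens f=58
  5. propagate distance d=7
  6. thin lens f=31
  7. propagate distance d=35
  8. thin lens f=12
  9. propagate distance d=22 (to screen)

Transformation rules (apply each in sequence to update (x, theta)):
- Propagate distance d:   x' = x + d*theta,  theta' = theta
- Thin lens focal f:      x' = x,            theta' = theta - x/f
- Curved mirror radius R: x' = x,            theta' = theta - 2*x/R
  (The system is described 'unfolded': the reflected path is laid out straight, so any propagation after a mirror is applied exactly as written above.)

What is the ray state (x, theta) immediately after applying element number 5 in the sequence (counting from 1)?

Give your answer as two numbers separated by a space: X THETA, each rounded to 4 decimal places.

Initial: x=-1.0000 theta=0.2000
After 1 (propagate distance d=25): x=4.0000 theta=0.2000
After 2 (thin lens f=31): x=4.0000 theta=11/155 (≈0.0710)
After 3 (propagate distance d=22): x=862/155 (≈5.5613) theta=11/155 (≈0.0710)
After 4 (thin lens f=58): x=862/155 (≈5.5613) theta=-112/4495 (≈-0.0249)
After 5 (propagate distance d=7): x=24214/4495 (≈5.3869) theta=-112/4495 (≈-0.0249)
Rounded to 4 decimal places: x = 5.3869, theta = -0.0249

Answer: 5.3869 -0.0249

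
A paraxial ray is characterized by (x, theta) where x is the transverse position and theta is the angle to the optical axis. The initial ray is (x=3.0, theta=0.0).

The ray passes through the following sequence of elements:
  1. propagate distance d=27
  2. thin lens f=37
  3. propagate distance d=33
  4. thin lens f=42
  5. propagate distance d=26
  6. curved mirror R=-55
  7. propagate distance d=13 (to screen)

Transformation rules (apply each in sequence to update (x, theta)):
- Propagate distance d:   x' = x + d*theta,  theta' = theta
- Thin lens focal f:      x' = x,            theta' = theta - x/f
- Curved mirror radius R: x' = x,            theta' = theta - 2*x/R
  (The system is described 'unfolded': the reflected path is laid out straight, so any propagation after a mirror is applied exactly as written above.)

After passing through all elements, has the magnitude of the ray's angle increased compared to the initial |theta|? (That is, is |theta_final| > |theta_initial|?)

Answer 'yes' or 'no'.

Initial: x=3.0000 theta=0.0000
After 1 (propagate distance d=27): x=3.0000 theta=0.0000
After 2 (thin lens f=37): x=3.0000 theta=-3/37 (≈-0.0811)
After 3 (propagate distance d=33): x=12/37 (≈0.3243) theta=-3/37 (≈-0.0811)
After 4 (thin lens f=42): x=12/37 (≈0.3243) theta=-23/259 (≈-0.0888)
After 5 (propagate distance d=26): x=-514/259 (≈-1.9846) theta=-23/259 (≈-0.0888)
After 6 (curved mirror R=-55): x=-514/259 (≈-1.9846) theta=-2293/14245 (≈-0.1610)
After 7 (propagate distance d=13 (to screen)): x=-8297/2035 (≈-4.0771) theta=-2293/14245 (≈-0.1610)
|theta_initial|=0.0000 |theta_final|=2293/14245 (≈0.1610) -> increased

Answer: yes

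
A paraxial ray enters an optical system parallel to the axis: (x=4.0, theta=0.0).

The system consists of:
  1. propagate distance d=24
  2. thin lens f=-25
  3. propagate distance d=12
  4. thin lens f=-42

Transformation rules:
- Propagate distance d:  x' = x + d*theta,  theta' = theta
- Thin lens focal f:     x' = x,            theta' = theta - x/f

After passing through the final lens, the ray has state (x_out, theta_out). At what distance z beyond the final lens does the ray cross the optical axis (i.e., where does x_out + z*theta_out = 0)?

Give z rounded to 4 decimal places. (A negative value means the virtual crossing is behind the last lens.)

Initial: x=4.0000 theta=0.0000
After 1 (propagate distance d=24): x=4.0000 theta=0.0000
After 2 (thin lens f=-25): x=4.0000 theta=0.1600
After 3 (propagate distance d=12): x=5.9200 theta=0.1600
After 4 (thin lens f=-42): x=5.9200 theta=158/525 (≈0.3010)
z_focus = -x_out/theta_out = -(5.9200)/(158/525) = -1554/79 ≈ -19.6709
Rounded to 4 decimal places: z = -19.6709

Answer: -19.6709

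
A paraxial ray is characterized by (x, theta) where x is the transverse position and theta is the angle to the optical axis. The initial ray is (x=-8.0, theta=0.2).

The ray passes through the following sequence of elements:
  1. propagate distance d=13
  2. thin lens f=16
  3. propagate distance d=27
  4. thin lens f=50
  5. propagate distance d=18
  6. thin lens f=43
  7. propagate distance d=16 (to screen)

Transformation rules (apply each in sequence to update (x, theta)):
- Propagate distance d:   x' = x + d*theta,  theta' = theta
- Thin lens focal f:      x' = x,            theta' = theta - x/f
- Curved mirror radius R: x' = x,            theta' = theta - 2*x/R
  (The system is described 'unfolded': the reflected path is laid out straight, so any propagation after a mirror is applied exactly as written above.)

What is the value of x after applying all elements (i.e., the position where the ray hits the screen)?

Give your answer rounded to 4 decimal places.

Initial: x=-8.0000 theta=0.2000
After 1 (propagate distance d=13): x=-5.4000 theta=0.2000
After 2 (thin lens f=16): x=-5.4000 theta=0.5375
After 3 (propagate distance d=27): x=9.1125 theta=0.5375
After 4 (thin lens f=50): x=9.1125 theta=1421/4000 (≈0.3553)
After 5 (propagate distance d=18): x=15.5070 theta=1421/4000 (≈0.3553)
After 6 (thin lens f=43): x=15.5070 theta=-37/6880 (≈-0.0054)
After 7 (propagate distance d=16 (to screen)): x=663101/43000 (≈15.4210) theta=-37/6880 (≈-0.0054)
Rounded to 4 decimal places: x = 15.4210

Answer: 15.4210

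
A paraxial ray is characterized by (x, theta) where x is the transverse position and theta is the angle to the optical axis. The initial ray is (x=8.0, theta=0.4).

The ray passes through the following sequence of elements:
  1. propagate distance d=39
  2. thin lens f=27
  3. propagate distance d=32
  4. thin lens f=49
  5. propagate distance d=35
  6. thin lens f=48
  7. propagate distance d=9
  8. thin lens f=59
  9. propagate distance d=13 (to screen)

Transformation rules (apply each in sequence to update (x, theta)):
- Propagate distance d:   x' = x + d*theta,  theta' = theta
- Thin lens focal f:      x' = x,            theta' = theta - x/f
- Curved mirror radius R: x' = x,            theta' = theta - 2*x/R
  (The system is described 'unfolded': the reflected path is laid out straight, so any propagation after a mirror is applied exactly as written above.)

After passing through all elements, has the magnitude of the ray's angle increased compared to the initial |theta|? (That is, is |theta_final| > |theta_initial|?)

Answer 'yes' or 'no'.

Answer: no

Derivation:
Initial: x=8.0000 theta=0.4000
After 1 (propagate distance d=39): x=23.6000 theta=0.4000
After 2 (thin lens f=27): x=23.6000 theta=-64/135 (≈-0.4741)
After 3 (propagate distance d=32): x=1138/135 (≈8.4296) theta=-64/135 (≈-0.4741)
After 4 (thin lens f=49): x=1138/135 (≈8.4296) theta=-4274/6615 (≈-0.6461)
After 5 (propagate distance d=35): x=-4468/315 (≈-14.1841) theta=-4274/6615 (≈-0.6461)
After 6 (thin lens f=48): x=-4468/315 (≈-14.1841) theta=-9277/26460 (≈-0.3506)
After 7 (propagate distance d=9): x=-30587/1764 (≈-17.3396) theta=-9277/26460 (≈-0.3506)
After 8 (thin lens f=59): x=-30587/1764 (≈-17.3396) theta=-44269/780570 (≈-0.0567)
After 9 (propagate distance d=13 (to screen)): x=-28220489/1561140 (≈-18.0768) theta=-44269/780570 (≈-0.0567)
|theta_initial|=0.4000 |theta_final|=44269/780570 (≈0.0567) -> not increased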